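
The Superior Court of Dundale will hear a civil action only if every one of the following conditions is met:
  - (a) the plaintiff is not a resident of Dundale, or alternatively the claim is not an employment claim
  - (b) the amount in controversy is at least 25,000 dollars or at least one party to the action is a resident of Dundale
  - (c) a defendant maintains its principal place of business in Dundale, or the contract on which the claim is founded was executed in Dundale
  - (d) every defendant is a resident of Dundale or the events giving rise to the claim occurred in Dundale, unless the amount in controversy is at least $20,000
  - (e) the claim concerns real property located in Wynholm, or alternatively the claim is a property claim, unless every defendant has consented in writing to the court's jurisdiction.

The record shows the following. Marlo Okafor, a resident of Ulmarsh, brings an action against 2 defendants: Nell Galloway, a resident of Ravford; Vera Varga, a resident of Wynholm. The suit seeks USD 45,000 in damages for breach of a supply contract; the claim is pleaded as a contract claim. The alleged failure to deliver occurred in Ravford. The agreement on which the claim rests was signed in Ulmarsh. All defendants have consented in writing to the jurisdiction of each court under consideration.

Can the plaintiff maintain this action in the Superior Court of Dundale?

The Superior Court of Dundale:
  (a) The plaintiff resides in Ulmarsh, which is not Dundale, so this disjunct is met. Met.
  (b) The amount in controversy is 45,000 dollars, which meets the USD 25,000 floor, which satisfies one of the alternatives. Satisfied.
  (c) No defendant is a corporation; the contract was executed in Ulmarsh, not Dundale — none of the alternatives is met. Not satisfied.
  (d) The defendants reside as follows — Nell Galloway in Ravford, Vera Varga in Wynholm — not all in Dundale; the operative events occurred in Ravford, not Dundale — every alternative fails. However, the amount in controversy is $45,000, which meets the $20,000 floor, so the 'unless' proviso supplies this condition. Met.
  (e) The claim does not concern real property; the claim is a contract claim, not a property claim — no alternative holds. But every defendant has filed written consent, and the 'unless' clause therefore excuses the requirement. Condition met.
  → Not every requirement is met — no jurisdiction.

No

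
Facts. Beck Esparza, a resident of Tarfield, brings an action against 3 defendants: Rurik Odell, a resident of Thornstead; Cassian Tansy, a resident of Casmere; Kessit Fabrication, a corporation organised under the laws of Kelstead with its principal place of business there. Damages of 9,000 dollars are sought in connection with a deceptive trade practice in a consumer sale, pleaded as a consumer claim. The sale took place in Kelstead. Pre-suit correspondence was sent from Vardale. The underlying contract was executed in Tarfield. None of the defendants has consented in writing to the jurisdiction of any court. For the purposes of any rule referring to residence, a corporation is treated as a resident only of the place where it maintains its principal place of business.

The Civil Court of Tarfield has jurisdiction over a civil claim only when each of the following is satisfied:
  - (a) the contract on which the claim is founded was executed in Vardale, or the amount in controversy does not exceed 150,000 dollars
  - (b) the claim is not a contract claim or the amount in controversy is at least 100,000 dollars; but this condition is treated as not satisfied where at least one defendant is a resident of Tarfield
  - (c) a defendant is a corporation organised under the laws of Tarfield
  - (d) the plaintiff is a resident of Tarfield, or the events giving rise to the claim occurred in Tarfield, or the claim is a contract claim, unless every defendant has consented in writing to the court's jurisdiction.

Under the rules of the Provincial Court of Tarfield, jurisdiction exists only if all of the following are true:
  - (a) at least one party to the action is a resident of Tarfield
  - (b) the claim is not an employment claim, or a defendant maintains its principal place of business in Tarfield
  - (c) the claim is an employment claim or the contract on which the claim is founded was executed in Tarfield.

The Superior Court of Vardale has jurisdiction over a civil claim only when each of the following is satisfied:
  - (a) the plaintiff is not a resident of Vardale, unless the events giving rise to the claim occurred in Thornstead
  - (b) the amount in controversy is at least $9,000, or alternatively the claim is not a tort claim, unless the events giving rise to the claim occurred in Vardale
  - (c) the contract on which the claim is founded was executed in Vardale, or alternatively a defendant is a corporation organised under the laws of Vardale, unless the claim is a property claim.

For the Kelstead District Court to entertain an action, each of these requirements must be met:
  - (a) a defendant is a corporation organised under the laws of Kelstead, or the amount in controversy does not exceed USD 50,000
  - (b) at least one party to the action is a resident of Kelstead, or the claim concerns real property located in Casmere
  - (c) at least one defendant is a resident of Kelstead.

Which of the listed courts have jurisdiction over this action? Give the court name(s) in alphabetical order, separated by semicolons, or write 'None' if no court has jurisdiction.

the Kelstead District Court; the Provincial Court of Tarfield

The Civil Court of Tarfield:
  (a) The amount in controversy is USD 9,000, within the USD 150,000 ceiling — that alternative is enough. Met.
  (b) The claim is a consumer claim, not a contract claim, which satisfies one of the alternatives. And the carve-out is inapplicable — no defendant resides in Tarfield (they reside in Thornstead, Casmere, Kelstead). Condition met.
  (c) The corporate defendant(s) are organised in Kelstead, not Tarfield. Not met.
  (d) The plaintiff resides in Tarfield, so one alternative holds. Satisfied.
  → Not every requirement is met — no jurisdiction.
The Provincial Court of Tarfield:
  (a) Beck Esparza resides in Tarfield. Met.
  (b) The claim is a consumer claim, not an employment claim — that alternative is enough. Satisfied.
  (c) The contract was executed in Tarfield — that alternative is enough. Condition met.
  → The court has jurisdiction.
The Superior Court of Vardale:
  (a) The plaintiff resides in Tarfield, which is not Vardale. Met.
  (b) The amount in controversy is USD 9,000, which meets the $9,000 floor — that alternative is enough. Condition met.
  (c) The contract was executed in Tarfield, not Vardale; the corporate defendant(s) are organised in Kelstead, not Vardale — none of the alternatives is met. And the claim is a consumer claim, not a property claim, so the proviso does not save it. Not met.
  → At least one condition fails; no jurisdiction.
The Kelstead District Court:
  (a) Kessit Fabrication is organised under the laws of Kelstead, which satisfies one of the alternatives. Met.
  (b) Kessit Fabrication resides in Kelstead, so this disjunct is met. Satisfied.
  (c) Kessit Fabrication resides in Kelstead. Satisfied.
  → Every requirement is satisfied — jurisdiction.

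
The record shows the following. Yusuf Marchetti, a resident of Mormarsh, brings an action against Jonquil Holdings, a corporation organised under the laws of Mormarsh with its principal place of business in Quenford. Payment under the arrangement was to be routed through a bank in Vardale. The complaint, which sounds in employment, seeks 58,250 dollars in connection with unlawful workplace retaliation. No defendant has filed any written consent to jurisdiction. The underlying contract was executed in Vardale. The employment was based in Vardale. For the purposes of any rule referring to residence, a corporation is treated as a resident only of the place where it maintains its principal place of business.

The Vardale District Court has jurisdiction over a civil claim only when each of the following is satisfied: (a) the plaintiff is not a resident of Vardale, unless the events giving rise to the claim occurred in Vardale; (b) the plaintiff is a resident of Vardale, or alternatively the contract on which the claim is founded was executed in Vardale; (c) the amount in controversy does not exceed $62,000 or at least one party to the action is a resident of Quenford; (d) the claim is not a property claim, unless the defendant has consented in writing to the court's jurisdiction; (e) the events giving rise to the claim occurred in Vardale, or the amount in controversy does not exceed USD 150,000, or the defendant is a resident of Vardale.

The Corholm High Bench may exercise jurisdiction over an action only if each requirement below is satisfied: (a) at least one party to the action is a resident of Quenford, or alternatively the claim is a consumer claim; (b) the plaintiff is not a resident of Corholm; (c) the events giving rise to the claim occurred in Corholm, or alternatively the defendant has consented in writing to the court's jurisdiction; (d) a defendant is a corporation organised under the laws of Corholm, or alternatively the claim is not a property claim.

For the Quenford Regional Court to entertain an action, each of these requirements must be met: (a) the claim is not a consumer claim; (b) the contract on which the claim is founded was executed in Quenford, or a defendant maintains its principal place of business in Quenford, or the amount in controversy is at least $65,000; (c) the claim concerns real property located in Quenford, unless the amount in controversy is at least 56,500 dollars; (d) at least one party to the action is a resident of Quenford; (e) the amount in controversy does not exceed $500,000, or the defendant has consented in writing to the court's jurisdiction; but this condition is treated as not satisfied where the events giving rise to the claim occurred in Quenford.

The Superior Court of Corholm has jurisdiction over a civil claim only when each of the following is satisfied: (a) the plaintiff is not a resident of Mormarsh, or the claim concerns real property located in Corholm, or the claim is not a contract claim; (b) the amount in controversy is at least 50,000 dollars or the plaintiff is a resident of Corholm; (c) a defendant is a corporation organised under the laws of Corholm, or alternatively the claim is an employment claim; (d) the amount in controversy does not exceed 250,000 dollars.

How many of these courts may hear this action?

The Vardale District Court:
  (a) The plaintiff resides in Mormarsh, which is not Vardale. Met.
  (b) The contract was executed in Vardale — that alternative is enough. Satisfied.
  (c) The amount in controversy is USD 58,250, within the $62,000 ceiling, which satisfies one of the alternatives. Satisfied.
  (d) The claim is an employment claim, not a property claim. Met.
  (e) The operative events occurred in Vardale, which satisfies one of the alternatives. Satisfied.
  → All conditions met; jurisdiction exists.
The Corholm High Bench:
  (a) Jonquil Holdings resides in Quenford, so one alternative holds. Satisfied.
  (b) The plaintiff resides in Mormarsh, which is not Corholm. Condition met.
  (c) The operative events occurred in Vardale, not Corholm; no such written consent has been filed — none of the alternatives is met. Not satisfied.
  (d) The claim is an employment claim, not a property claim — that alternative is enough. Satisfied.
  → The court lacks jurisdiction.
The Quenford Regional Court:
  (a) The claim is an employment claim, not a consumer claim. Met.
  (b) Jonquil Holdings has its principal place of business in Quenford, so this disjunct is met. Satisfied.
  (c) The claim does not concern real property. The proviso rescues it, though: the amount in controversy is 58,250 dollars, which meets the USD 56,500 floor. Condition met.
  (d) Jonquil Holdings resides in Quenford. Met.
  (e) The amount in controversy is USD 58,250, within the $500,000 ceiling, so this disjunct is met. The carve-out does not apply: the operative events occurred in Vardale, not Quenford. Satisfied.
  → Jurisdiction lies.
The Superior Court of Corholm:
  (a) The claim is an employment claim, not a contract claim — that alternative is enough. Condition met.
  (b) The amount in controversy is USD 58,250, which meets the USD 50,000 floor, so this disjunct is met. Satisfied.
  (c) The claim is an employment claim, so one alternative holds. Satisfied.
  (d) The amount in controversy is 58,250 dollars, within the USD 250,000 ceiling. Satisfied.
  → Every requirement is satisfied — jurisdiction.
Courts with jurisdiction: the Vardale District Court, the Quenford Regional Court, the Superior Court of Corholm — 3 in total.

3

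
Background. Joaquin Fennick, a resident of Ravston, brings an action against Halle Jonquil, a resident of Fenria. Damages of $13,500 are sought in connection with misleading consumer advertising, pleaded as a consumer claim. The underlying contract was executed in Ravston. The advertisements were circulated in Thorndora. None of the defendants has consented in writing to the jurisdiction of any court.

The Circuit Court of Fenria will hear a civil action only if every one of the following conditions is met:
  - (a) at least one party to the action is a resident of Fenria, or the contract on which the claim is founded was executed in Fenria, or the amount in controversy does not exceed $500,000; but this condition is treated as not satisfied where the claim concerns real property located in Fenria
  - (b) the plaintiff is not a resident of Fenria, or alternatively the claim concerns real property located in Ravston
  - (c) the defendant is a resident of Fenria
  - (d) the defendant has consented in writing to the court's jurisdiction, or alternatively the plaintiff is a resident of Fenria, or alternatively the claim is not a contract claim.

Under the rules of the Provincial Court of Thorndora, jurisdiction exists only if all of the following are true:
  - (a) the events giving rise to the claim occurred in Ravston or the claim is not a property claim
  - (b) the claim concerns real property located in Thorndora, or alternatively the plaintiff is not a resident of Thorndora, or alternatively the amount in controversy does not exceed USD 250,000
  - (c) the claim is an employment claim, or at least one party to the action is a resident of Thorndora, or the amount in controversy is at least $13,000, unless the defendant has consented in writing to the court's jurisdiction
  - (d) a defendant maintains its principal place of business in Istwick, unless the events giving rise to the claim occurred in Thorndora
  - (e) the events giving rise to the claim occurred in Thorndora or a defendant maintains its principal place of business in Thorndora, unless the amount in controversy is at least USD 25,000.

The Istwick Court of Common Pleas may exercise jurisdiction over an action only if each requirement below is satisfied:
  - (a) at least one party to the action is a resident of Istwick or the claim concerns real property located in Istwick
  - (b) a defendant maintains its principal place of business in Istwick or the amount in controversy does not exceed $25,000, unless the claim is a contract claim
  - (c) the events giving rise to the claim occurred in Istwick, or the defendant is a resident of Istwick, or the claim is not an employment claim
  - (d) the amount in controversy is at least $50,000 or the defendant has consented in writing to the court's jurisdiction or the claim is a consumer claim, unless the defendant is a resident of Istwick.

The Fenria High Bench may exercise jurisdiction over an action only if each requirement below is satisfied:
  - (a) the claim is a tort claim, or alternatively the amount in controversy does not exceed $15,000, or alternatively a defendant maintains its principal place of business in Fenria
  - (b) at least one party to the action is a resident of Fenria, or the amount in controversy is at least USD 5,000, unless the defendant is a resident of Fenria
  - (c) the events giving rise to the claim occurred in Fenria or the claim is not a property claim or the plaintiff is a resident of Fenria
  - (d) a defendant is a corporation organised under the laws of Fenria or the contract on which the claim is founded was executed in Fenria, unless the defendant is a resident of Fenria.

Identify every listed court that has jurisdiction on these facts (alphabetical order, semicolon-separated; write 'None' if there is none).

The Circuit Court of Fenria:
  (a) Halle Jonquil resides in Fenria, so this disjunct is met. And the carve-out is inapplicable — the claim does not concern real property. Satisfied.
  (b) The plaintiff resides in Ravston, which is not Fenria — that alternative is enough. Condition met.
  (c) The defendant resides in Fenria. Met.
  (d) The claim is a consumer claim, not a contract claim, so one alternative holds. Satisfied.
  → Jurisdiction lies.
The Provincial Court of Thorndora:
  (a) The claim is a consumer claim, not a property claim, so this disjunct is met. Satisfied.
  (b) The plaintiff resides in Ravston, which is not Thorndora, so one alternative holds. Satisfied.
  (c) The amount in controversy is 13,500 dollars, which meets the 13,000 dollars floor, which satisfies one of the alternatives. Met.
  (d) No defendant is a corporation. However, the operative events occurred in Thorndora, so the 'unless' proviso supplies this condition. Met.
  (e) The operative events occurred in Thorndora, so this disjunct is met. Met.
  → Every requirement is satisfied — jurisdiction.
The Istwick Court of Common Pleas:
  (a) No party resides in Istwick; the claim does not concern real property — every alternative fails. Not satisfied.
  (b) The amount in controversy is 13,500 dollars, within the 25,000 dollars ceiling, so this disjunct is met. Condition met.
  (c) The claim is a consumer claim, not an employment claim, so one alternative holds. Satisfied.
  (d) The claim is a consumer claim, so this disjunct is met. Condition met.
  → Not every requirement is met — no jurisdiction.
The Fenria High Bench:
  (a) The amount in controversy is USD 13,500, within the $15,000 ceiling — that alternative is enough. Condition met.
  (b) Halle Jonquil resides in Fenria — that alternative is enough. Satisfied.
  (c) The claim is a consumer claim, not a property claim, which satisfies one of the alternatives. Met.
  (d) No defendant is a corporation; the contract was executed in Ravston, not Fenria — no alternative holds. The proviso rescues it, though: the defendant resides in Fenria. Satisfied.
  → All conditions met; jurisdiction exists.

the Circuit Court of Fenria; the Fenria High Bench; the Provincial Court of Thorndora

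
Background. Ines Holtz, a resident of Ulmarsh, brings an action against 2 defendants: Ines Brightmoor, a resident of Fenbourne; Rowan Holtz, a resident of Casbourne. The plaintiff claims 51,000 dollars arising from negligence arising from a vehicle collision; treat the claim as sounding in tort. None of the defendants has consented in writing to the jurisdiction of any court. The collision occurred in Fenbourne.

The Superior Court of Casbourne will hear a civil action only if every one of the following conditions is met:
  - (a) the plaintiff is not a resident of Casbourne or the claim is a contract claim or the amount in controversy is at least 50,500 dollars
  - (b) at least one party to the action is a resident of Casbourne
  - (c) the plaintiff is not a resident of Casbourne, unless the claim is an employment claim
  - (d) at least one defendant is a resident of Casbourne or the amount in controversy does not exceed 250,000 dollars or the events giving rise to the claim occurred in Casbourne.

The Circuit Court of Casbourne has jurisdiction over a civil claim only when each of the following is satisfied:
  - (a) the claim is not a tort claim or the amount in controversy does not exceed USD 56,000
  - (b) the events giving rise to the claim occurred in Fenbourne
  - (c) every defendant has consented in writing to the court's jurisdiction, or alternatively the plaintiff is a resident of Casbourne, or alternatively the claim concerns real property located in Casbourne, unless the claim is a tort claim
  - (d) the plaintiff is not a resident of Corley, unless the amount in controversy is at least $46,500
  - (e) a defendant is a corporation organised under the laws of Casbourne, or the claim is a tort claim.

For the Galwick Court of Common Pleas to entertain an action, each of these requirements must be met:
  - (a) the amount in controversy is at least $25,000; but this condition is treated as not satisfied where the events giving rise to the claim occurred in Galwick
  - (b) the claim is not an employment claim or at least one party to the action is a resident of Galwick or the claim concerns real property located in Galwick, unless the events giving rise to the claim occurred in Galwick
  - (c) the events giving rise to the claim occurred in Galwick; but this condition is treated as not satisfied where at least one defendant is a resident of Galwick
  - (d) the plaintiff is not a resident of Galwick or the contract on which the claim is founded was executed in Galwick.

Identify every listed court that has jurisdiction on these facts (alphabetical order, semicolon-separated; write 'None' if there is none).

the Circuit Court of Casbourne; the Superior Court of Casbourne

The Superior Court of Casbourne:
  (a) The plaintiff resides in Ulmarsh, which is not Casbourne, so one alternative holds. Satisfied.
  (b) Rowan Holtz resides in Casbourne. Met.
  (c) The plaintiff resides in Ulmarsh, which is not Casbourne. Condition met.
  (d) Rowan Holtz resides in Casbourne, so this disjunct is met. Met.
  → Every requirement is satisfied — jurisdiction.
The Circuit Court of Casbourne:
  (a) The amount in controversy is 51,000 dollars, within the USD 56,000 ceiling, so one alternative holds. Satisfied.
  (b) The operative events occurred in Fenbourne. Met.
  (c) No such written consent has been filed; the plaintiff resides in Ulmarsh, not Casbourne; the claim does not concern real property — every alternative fails. The proviso rescues it, though: the claim is a tort claim. Met.
  (d) The plaintiff resides in Ulmarsh, which is not Corley. Satisfied.
  (e) The claim is a tort claim, so one alternative holds. Met.
  → Every requirement is satisfied — jurisdiction.
The Galwick Court of Common Pleas:
  (a) The amount in controversy is USD 51,000, which meets the USD 25,000 floor. And the carve-out is inapplicable — the operative events occurred in Fenbourne, not Galwick. Met.
  (b) The claim is a tort claim, not an employment claim, so this disjunct is met. Condition met.
  (c) The operative events occurred in Fenbourne, not Galwick. Condition not met.
  (d) The plaintiff resides in Ulmarsh, which is not Galwick, so this disjunct is met. Satisfied.
  → No jurisdiction.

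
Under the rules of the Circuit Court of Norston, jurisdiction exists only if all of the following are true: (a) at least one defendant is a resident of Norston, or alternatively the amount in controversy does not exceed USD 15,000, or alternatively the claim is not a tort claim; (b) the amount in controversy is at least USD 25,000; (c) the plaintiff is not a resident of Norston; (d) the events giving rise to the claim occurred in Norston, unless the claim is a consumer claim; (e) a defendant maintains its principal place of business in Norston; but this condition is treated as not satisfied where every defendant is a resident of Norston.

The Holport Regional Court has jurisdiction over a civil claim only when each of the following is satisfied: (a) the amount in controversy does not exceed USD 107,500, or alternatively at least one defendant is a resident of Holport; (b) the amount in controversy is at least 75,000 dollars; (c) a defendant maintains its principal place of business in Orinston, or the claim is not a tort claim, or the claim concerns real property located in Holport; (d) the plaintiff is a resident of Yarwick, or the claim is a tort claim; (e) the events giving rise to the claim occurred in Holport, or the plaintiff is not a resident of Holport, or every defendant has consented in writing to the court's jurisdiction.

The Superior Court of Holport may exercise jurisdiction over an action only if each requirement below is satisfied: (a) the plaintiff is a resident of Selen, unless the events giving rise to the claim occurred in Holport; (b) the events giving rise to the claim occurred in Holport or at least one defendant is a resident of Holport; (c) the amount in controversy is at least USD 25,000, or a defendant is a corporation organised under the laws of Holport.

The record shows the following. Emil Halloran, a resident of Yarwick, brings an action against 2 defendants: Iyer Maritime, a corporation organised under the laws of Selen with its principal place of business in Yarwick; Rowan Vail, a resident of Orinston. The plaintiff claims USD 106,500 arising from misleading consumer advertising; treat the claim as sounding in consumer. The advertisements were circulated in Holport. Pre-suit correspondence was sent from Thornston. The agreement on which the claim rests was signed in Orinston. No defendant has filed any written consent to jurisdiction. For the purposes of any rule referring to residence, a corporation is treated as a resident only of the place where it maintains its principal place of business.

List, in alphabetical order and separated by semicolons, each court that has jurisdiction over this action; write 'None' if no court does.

the Holport Regional Court; the Superior Court of Holport

The Circuit Court of Norston:
  (a) The claim is a consumer claim, not a tort claim — that alternative is enough. Met.
  (b) The amount in controversy is 106,500 dollars, which meets the USD 25,000 floor. Satisfied.
  (c) The plaintiff resides in Yarwick, which is not Norston. Met.
  (d) The operative events occurred in Holport, not Norston. The proviso rescues it, though: the claim is a consumer claim. Satisfied.
  (e) The corporate defendant(s) have their principal place of business in Yarwick, not Norston. Not satisfied.
  → At least one condition fails; no jurisdiction.
The Holport Regional Court:
  (a) The amount in controversy is $106,500, within the $107,500 ceiling, so one alternative holds. Condition met.
  (b) The amount in controversy is USD 106,500, which meets the USD 75,000 floor. Met.
  (c) The claim is a consumer claim, not a tort claim, which satisfies one of the alternatives. Condition met.
  (d) The plaintiff resides in Yarwick, so one alternative holds. Met.
  (e) The operative events occurred in Holport, which satisfies one of the alternatives. Met.
  → Jurisdiction lies.
The Superior Court of Holport:
  (a) The plaintiff resides in Yarwick, not Selen. However, the operative events occurred in Holport, so the 'unless' proviso supplies this condition. Satisfied.
  (b) The operative events occurred in Holport — that alternative is enough. Met.
  (c) The amount in controversy is 106,500 dollars, which meets the $25,000 floor, which satisfies one of the alternatives. Condition met.
  → Every requirement is satisfied — jurisdiction.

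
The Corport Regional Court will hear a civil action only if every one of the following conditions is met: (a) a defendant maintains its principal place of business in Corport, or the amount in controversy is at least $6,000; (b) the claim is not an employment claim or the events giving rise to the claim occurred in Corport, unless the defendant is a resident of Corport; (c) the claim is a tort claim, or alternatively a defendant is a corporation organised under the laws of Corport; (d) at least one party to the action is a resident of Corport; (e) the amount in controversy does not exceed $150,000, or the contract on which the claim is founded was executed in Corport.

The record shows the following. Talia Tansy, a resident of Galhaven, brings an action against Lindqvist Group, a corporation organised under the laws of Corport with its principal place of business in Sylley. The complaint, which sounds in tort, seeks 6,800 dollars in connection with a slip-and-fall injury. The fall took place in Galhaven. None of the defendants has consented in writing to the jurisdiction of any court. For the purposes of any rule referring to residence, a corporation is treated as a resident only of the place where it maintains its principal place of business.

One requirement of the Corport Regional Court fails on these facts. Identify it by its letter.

The Corport Regional Court:
  (a) The amount in controversy is USD 6,800, which meets the USD 6,000 floor — that alternative is enough. Satisfied.
  (b) The claim is a tort claim, not an employment claim, which satisfies one of the alternatives. Satisfied.
  (c) The claim is a tort claim — that alternative is enough. Satisfied.
  (d) No party resides in Corport. Fails.
  (e) The amount in controversy is 6,800 dollars, within the $150,000 ceiling, so this disjunct is met. Satisfied.
Only condition (d) fails.

(d)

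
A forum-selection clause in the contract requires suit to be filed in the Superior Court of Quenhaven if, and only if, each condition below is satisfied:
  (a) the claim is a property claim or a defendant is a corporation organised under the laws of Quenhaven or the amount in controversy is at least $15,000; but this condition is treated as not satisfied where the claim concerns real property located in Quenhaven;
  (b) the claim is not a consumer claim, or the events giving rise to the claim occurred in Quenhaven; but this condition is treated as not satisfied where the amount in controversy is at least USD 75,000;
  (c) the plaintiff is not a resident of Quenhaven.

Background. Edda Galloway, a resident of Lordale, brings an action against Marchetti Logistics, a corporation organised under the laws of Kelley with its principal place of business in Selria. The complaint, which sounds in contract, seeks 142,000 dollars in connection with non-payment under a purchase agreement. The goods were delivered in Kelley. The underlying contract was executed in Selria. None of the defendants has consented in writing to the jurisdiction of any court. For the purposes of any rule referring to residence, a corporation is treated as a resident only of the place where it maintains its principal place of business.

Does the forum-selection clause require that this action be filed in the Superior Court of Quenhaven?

The Superior Court of Quenhaven:
  (a) The amount in controversy is USD 142,000, which meets the 15,000 dollars floor — that alternative is enough. The exception is not triggered, since the claim does not concern real property. Met.
  (b) The claim is a contract claim, not a consumer claim, which satisfies one of the alternatives. But the carve-out bites: the amount in controversy is $142,000, which meets the $75,000 floor. Not met.
  (c) The plaintiff resides in Lordale, which is not Quenhaven. Condition met.
  → Forum clause is not triggered.

No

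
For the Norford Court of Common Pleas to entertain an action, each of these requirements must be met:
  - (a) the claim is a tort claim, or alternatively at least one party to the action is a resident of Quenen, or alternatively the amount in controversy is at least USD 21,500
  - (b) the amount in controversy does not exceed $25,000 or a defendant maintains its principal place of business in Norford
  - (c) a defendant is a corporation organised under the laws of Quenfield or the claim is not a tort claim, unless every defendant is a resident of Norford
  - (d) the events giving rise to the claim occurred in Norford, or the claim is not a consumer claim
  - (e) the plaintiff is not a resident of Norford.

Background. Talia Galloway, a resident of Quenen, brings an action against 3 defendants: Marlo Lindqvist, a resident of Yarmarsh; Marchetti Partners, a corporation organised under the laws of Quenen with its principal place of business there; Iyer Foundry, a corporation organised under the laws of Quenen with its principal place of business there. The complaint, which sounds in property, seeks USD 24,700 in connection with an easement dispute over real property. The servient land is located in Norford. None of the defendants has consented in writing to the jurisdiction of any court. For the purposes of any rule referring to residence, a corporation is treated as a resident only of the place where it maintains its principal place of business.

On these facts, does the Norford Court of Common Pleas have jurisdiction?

Yes

The Norford Court of Common Pleas:
  (a) Talia Galloway resides in Quenen — that alternative is enough. Condition met.
  (b) The amount in controversy is 24,700 dollars, within the 25,000 dollars ceiling, which satisfies one of the alternatives. Condition met.
  (c) The claim is a property claim, not a tort claim, which satisfies one of the alternatives. Satisfied.
  (d) The operative events occurred in Norford — that alternative is enough. Met.
  (e) The plaintiff resides in Quenen, which is not Norford. Met.
  → All conditions met; jurisdiction exists.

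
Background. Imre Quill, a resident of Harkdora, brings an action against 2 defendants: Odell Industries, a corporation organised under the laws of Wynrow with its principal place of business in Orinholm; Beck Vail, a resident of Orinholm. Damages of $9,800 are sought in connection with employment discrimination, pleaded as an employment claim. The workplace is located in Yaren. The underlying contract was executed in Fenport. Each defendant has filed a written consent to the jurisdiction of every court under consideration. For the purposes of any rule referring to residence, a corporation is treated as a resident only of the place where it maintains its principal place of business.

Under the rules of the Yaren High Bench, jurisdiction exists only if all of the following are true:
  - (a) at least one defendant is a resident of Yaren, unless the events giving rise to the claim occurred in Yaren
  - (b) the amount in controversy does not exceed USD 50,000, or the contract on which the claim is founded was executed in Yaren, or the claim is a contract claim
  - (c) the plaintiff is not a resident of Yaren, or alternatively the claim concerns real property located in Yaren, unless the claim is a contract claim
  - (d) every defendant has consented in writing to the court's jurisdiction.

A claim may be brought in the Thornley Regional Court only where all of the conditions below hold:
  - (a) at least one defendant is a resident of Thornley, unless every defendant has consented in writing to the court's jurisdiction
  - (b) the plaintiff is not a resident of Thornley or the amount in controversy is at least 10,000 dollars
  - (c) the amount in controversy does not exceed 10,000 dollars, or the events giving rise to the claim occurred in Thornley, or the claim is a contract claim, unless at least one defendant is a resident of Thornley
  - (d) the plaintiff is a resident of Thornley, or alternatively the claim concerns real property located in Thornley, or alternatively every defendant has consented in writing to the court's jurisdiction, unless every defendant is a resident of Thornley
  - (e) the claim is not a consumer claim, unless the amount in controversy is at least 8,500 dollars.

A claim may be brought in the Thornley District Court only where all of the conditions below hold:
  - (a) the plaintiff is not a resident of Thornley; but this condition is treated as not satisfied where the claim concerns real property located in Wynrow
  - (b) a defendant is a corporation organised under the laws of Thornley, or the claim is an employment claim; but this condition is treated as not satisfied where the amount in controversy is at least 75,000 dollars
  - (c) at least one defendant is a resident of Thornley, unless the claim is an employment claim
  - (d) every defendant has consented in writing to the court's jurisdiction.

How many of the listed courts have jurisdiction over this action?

3

The Yaren High Bench:
  (a) No defendant resides in Yaren (they reside in Orinholm, Orinholm). However, the operative events occurred in Yaren, so the 'unless' proviso supplies this condition. Condition met.
  (b) The amount in controversy is 9,800 dollars, within the USD 50,000 ceiling, which satisfies one of the alternatives. Condition met.
  (c) The plaintiff resides in Harkdora, which is not Yaren, so this disjunct is met. Condition met.
  (d) Every defendant has filed written consent. Met.
  → All conditions met; jurisdiction exists.
The Thornley Regional Court:
  (a) No defendant resides in Thornley (they reside in Orinholm, Orinholm). However, every defendant has filed written consent, so the 'unless' proviso supplies this condition. Met.
  (b) The plaintiff resides in Harkdora, which is not Thornley — that alternative is enough. Condition met.
  (c) The amount in controversy is 9,800 dollars, within the USD 10,000 ceiling — that alternative is enough. Satisfied.
  (d) Every defendant has filed written consent, so one alternative holds. Satisfied.
  (e) The claim is an employment claim, not a consumer claim. Condition met.
  → Every requirement is satisfied — jurisdiction.
The Thornley District Court:
  (a) The plaintiff resides in Harkdora, which is not Thornley. The exception is not triggered, since the claim does not concern real property. Condition met.
  (b) The claim is an employment claim — that alternative is enough. The exception is not triggered, since the amount in controversy is USD 9,800, below the 75,000 dollars floor. Condition met.
  (c) No defendant resides in Thornley (they reside in Orinholm, Orinholm). But the claim is an employment claim, and the 'unless' clause therefore excuses the requirement. Condition met.
  (d) Every defendant has filed written consent. Met.
  → Jurisdiction lies.
Courts with jurisdiction: the Yaren High Bench, the Thornley Regional Court, the Thornley District Court — 3 in total.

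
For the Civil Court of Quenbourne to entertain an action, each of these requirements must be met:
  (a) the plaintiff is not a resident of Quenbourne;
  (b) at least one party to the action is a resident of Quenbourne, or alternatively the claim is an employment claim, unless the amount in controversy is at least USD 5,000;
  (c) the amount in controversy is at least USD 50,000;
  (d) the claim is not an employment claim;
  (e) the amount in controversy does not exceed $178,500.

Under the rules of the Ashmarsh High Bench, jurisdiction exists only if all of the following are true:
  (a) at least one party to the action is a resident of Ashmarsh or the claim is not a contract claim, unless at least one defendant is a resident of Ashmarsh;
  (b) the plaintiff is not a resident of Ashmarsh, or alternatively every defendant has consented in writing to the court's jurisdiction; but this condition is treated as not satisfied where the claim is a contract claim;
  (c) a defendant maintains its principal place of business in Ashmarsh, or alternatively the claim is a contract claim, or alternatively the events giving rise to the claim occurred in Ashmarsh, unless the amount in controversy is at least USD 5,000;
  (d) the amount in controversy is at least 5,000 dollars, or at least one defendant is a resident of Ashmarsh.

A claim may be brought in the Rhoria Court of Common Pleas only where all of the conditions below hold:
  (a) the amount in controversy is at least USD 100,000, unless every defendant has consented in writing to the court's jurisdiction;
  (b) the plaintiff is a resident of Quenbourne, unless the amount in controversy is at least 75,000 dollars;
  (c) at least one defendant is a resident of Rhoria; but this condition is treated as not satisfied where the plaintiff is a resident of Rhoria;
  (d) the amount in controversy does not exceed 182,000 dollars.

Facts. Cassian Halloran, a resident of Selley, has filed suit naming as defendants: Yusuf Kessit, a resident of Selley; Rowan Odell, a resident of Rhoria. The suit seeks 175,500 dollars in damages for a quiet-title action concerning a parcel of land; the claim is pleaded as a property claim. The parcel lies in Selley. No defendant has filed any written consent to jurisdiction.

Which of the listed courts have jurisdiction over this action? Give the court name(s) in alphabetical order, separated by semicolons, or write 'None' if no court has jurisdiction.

The Civil Court of Quenbourne:
  (a) The plaintiff resides in Selley, which is not Quenbourne. Satisfied.
  (b) No party resides in Quenbourne; the claim is a property claim, not an employment claim — none of the alternatives is met. But the amount in controversy is 175,500 dollars, which meets the USD 5,000 floor, and the 'unless' clause therefore excuses the requirement. Met.
  (c) The amount in controversy is 175,500 dollars, which meets the USD 50,000 floor. Condition met.
  (d) The claim is a property claim, not an employment claim. Satisfied.
  (e) The amount in controversy is USD 175,500, within the $178,500 ceiling. Met.
  → Jurisdiction lies.
The Ashmarsh High Bench:
  (a) The claim is a property claim, not a contract claim, so this disjunct is met. Satisfied.
  (b) The plaintiff resides in Selley, which is not Ashmarsh, so this disjunct is met. The exception is not triggered, since the claim is a property claim, not a contract claim. Satisfied.
  (c) No defendant is a corporation; the claim is a property claim, not a contract claim; the operative events occurred in Selley, not Ashmarsh — none of the alternatives is met. However, the amount in controversy is $175,500, which meets the $5,000 floor, so the 'unless' proviso supplies this condition. Met.
  (d) The amount in controversy is USD 175,500, which meets the $5,000 floor — that alternative is enough. Satisfied.
  → The court has jurisdiction.
The Rhoria Court of Common Pleas:
  (a) The amount in controversy is USD 175,500, which meets the 100,000 dollars floor. Satisfied.
  (b) The plaintiff resides in Selley, not Quenbourne. The proviso rescues it, though: the amount in controversy is $175,500, which meets the 75,000 dollars floor. Satisfied.
  (c) Rowan Odell resides in Rhoria. The exception is not triggered, since the plaintiff resides in Selley, not Rhoria. Condition met.
  (d) The amount in controversy is 175,500 dollars, within the $182,000 ceiling. Met.
  → The court has jurisdiction.

the Ashmarsh High Bench; the Civil Court of Quenbourne; the Rhoria Court of Common Pleas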